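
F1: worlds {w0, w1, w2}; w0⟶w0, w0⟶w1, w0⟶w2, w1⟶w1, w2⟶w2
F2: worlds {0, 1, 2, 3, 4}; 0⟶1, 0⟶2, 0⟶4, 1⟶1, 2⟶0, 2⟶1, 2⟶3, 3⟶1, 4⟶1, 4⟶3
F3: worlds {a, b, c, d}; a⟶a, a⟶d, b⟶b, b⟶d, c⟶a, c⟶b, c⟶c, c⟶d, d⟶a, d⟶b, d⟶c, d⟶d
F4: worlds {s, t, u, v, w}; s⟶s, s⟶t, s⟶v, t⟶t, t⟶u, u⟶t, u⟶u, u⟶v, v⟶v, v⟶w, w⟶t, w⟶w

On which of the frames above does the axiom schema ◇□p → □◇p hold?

F2, F3

Frame correspondent (Sahlqvist): ∀x ∀y ∀z (Rxy ∧ Rxz → ∃w (Ryw ∧ Rzw)) — i.e. convergence.
F1: fails — Rw0w1 and Rw0w2 but w1 and w2 have no common successor.
F2: holds.
F3: holds.
F4: fails — Rsv and Rst but v and t have no common successor.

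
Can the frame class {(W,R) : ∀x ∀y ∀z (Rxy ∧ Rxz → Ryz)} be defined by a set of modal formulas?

Yes, by ◇q → □◇q

This is a Sahlqvist condition; the 5 axiom ◇q → □◇q defines it.
Suppose ◇q→□◇q is valid. Take Rxy, Rxz and set V(q)={y}. Then ◇q at x, so □◇q at x, so ◇q at z, so some w with Rzw has q; w=y, i.e. Rzy. By symmetry of the argument, Ryz.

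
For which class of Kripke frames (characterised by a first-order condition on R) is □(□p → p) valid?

shift-reflexivity: ∀x ∀y (Rxy → Ryy)

Suppose □(□p→p) is valid. Take Rxy and set V(p)={w : Ryw}. Then at y, □p holds; since □(□p→p) at x, □p→p at y, so p at y, i.e. Ryy.
Conversely, any frame satisfying ∀x ∀y (Rxy → Ryy) validates the schema.
So the correspondent is shift-reflexivity.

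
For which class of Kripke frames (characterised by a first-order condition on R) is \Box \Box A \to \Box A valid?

Suppose □□A→□A is valid. Take Rxy and set V(A)={w : xR²w}. Then □□A at x, so □A at x, so A at y, i.e. ∃z(Rxz∧Rzy).
Conversely, on a frame with density the schema holds at every world under every valuation.
Frame condition: \forall x \forall y (Rxy \to \exists z (Rxz \wedge Rzy)).

Density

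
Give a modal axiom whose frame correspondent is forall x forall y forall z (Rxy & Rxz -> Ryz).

This is the Euclidean property; the standard corresponding axiom is 5: ◇q → □◇q.
Suppose ◇q→□◇q is valid. Take Rxy, Rxz and set V(q)={y}. Then ◇q at x, so □◇q at x, so ◇q at z, so some w with Rzw has q; w=y, i.e. Rzy. By symmetry of the argument, Ryz.

◇q → □◇q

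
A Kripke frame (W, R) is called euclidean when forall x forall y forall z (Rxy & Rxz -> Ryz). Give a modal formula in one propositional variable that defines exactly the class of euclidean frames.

This is the Euclidean property; the standard corresponding axiom is 5: ◇s → □◇s.
Suppose ◇s→□◇s is valid. Take Rxy, Rxz and set V(s)={y}. Then ◇s at x, so □◇s at x, so ◇s at z, so some w with Rzw has s; w=y, i.e. Rzy. By symmetry of the argument, Ryz.

◇s → □◇s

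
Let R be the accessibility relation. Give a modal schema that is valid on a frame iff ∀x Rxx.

□s → s

This is reflexivity; the standard corresponding axiom is T: □s → s.
Suppose □s→s is valid. At any x set V(s)={w : Rxw}. Then □s holds at x, so s holds at x, i.e. Rxx.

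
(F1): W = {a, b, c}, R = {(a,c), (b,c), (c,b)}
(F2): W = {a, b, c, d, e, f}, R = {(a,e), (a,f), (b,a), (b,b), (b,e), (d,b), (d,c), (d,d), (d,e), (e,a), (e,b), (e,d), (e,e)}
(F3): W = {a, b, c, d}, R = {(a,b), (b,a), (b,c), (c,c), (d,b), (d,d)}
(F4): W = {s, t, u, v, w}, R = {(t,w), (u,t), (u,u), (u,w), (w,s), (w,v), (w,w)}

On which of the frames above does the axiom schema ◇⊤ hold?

(F1), (F3)

The schema corresponds to seriality: ∀x ∃y Rxy.
(F1): condition met.
(F2): fails — world c has no successor.
(F3): condition met.
(F4): fails — world s has no successor.
Valid on: (F1), (F3).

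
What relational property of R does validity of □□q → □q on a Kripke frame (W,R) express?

Suppose □□q→□q is valid. Take Rxy and set V(q)={w : xR²w}. Then □□q at x, so □q at x, so q at y, i.e. ∃z(Rxz∧Rzy).

Density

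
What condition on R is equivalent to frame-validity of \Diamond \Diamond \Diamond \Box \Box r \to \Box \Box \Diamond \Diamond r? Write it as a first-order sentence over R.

This is a Sahlqvist (Geach-type) schema ◇^3□^2r → □^2◇^2r.
Minimal-valuation argument: fix x; take any y with xR^3y and any z with xR^2z. Set V(r) to the set of worlds R-reachable from y in exactly 2 steps. Then □^2r holds at y, so the antecedent holds at x; validity forces ◇^2r at z, giving a w with zR^2w and yR^2w.
First-order correspondent: \forall x \forall y \forall z ((x R^3 y \wedge x R^2 z) \to \exists w (y R^2 w \wedge z R^2 w)).

\forall x \forall y \forall z ((x R^3 y \wedge x R^2 z) \to \exists w (y R^2 w \wedge z R^2 w))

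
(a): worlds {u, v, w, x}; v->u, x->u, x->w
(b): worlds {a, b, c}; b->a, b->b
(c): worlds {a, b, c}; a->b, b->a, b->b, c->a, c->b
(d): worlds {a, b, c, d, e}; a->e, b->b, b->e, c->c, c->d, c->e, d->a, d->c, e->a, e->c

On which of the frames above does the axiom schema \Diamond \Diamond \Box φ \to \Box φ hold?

The schema corresponds to a generalized confluence (Geach) condition: \forall x \forall y \forall z ((x R^2 y \wedge xRz) \to \exists w (yRw \wedge z = w)).
(a): ✓.
(b): fails — bR²a, bRa but no w with aRw and a=w.
(c): fails — bR²a, bRa but no w with aRw and a=w.
(d): fails — bR²a, bRb but no w with aRw and b=w.

(a)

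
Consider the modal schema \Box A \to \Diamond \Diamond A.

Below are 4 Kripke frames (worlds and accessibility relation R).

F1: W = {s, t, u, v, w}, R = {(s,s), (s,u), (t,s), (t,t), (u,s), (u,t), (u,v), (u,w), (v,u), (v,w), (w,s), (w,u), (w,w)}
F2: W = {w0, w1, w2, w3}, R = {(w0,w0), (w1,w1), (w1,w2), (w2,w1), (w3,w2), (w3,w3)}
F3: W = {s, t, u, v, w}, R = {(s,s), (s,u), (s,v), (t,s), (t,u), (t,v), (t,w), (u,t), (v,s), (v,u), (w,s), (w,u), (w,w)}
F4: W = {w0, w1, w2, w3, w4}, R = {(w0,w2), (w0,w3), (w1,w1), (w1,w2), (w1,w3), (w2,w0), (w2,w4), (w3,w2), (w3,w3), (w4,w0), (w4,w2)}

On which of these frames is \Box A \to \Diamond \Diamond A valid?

F1, F2, F4

This is the axiom for a generalized confluence (Geach) condition; its first-order frame correspondent is \forall x \exists w (xRw \wedge x R^2 w).
F1: satisfies the condition.
F2: satisfies the condition.
F3: fails — at u but no w* with uRw* and uR²w*.
F4: satisfies the condition.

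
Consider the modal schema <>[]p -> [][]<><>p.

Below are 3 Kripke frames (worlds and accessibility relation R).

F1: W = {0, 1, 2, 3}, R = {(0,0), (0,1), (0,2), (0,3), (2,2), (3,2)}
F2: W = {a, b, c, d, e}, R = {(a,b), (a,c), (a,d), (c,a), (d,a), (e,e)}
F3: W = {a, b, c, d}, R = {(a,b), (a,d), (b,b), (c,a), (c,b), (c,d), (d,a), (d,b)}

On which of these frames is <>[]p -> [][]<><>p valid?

F3

The schema corresponds to a generalized confluence (Geach) condition: forall x forall y forall z ((xRy & x R^2 z) -> exists w (yRw & z R^2 w)).
F1: fails — 0R0, 0R²1 but no w with 0Rw and 1R²w.
F2: fails — aRb, aR²a but no w with bRw and aR²w.
F3: ✓.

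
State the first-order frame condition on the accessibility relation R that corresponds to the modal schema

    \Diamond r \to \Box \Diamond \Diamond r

\forall x \forall y \forall z ((xRy \wedge xRz) \to \exists w (y = w \wedge z R^2 w))

This is a Sahlqvist (Geach-type) schema ◇^1□^0r → □^1◇^2r.
First-order correspondent: \forall x \forall y \forall z ((xRy \wedge xRz) \to \exists w (y = w \wedge z R^2 w)).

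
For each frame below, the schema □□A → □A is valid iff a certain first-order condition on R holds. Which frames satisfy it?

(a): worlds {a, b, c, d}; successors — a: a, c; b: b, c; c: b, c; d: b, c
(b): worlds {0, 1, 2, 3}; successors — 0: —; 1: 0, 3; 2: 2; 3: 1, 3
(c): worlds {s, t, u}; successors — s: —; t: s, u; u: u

(a)

This is the axiom for density; its first-order frame correspondent is ∀x ∀y (Rxy → ∃z (Rxz ∧ Rzy)).
(a): holds.
(b): fails — R10 but no z with R1z and Rz0.
(c): fails — Rts but no z with Rtz and Rzs.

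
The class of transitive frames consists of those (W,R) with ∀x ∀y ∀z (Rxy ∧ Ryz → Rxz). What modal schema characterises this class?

This is transitivity; the standard corresponding axiom is 4: □s → □□s.
Suppose □s→□□s is valid. Take Rxy, Ryz and set V(s)={w : Rxw}. Then □s at x, so □□s at x, so □s at y, so s at z, i.e. Rxz.

□s → □□s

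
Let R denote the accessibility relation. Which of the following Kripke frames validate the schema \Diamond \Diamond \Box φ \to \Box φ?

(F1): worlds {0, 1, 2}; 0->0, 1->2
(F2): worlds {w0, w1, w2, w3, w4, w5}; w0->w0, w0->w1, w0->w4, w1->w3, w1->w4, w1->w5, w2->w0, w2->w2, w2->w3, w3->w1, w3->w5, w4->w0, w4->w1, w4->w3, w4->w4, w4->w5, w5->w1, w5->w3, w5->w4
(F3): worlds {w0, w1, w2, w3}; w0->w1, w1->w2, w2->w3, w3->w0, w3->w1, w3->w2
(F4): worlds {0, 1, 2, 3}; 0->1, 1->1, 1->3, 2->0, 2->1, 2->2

(F1)

Frame correspondent (Sahlqvist): \forall x \forall y \forall z ((x R^2 y \wedge xRz) \to \exists w (yRw \wedge z = w)) — i.e. a generalized confluence (Geach) condition.
(F1): ✓.
(F2): fails — w0R²w1, w0Rw0 but no w with w1Rw and w0=w.
(F3): fails — w0R²w2, w0Rw1 but no w with w2Rw and w1=w.
(F4): fails — 0R²3, 0R1 but no w with 3Rw and 1=w.
Valid on: (F1).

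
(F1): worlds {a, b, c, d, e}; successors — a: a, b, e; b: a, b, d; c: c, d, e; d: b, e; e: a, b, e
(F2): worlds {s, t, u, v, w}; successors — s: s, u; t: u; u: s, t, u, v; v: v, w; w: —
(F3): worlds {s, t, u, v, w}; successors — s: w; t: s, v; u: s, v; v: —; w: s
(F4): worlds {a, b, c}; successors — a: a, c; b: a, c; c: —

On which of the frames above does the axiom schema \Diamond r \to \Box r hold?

none

Frame correspondent (Sahlqvist): \forall x \forall y \forall z (Rxy \wedge Rxz \to y = z) — i.e. partial functionality.
(F1): fails — a sees both a and b.
(F2): fails — s sees both s and u.
(F3): fails — t sees both s and v.
(F4): fails — a sees both a and c.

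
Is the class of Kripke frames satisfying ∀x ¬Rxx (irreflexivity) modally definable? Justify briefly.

No — not modally definable

Modal frame validity is preserved under surjective bounded morphisms.
The 2-cycle (worlds 0,1 with 0→1→0) is irreflexive, and the map sending every world to a single reflexive point • is a surjective bounded morphism (forth: every edge maps to (•,•); back: every world has a successor). So any modal formula valid on the 2-cycle is also valid on the reflexive point, which is not irreflexive.
So the class is not modally definable.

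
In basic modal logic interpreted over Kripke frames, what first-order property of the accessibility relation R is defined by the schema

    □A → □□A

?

This schema is the 4 axiom.
It corresponds to transitivity: ∀x ∀y ∀z (Rxy ∧ Ryz → Rxz).

transitivity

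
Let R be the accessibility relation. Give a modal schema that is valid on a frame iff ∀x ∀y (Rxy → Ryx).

A defining formula is p → □◇p (the B axiom).
Suppose p→□◇p is valid. Take Rxy and set V(p)={x}. Then p at x, so □◇p at x, so ◇p at y, so some z with Ryz has p; z=x, i.e. Ryx.

p → □◇p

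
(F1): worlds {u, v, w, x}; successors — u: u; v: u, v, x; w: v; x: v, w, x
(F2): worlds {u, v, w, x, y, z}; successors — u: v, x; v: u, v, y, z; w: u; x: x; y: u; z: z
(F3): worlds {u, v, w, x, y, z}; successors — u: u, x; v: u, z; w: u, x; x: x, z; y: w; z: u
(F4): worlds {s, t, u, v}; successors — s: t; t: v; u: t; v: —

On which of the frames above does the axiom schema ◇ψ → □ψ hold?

The schema corresponds to partial functionality: ∀x ∀y ∀z (Rxy ∧ Rxz → y = z).
(F1): fails — v sees both u and v.
(F2): fails — u sees both v and x.
(F3): fails — u sees both u and x.
(F4): condition met.

(F4)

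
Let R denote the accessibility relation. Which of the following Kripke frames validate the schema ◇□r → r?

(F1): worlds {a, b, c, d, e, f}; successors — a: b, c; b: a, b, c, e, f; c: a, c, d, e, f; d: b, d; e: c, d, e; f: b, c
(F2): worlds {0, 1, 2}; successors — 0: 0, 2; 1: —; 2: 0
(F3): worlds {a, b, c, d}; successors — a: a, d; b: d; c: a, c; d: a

(F2)

Frame correspondent (Sahlqvist): ∀x ∀y (Rxy → Ryx) — i.e. symmetry.
(F1): fails — Rcd but not Rdc.
(F2): holds.
(F3): fails — Rca but not Rac.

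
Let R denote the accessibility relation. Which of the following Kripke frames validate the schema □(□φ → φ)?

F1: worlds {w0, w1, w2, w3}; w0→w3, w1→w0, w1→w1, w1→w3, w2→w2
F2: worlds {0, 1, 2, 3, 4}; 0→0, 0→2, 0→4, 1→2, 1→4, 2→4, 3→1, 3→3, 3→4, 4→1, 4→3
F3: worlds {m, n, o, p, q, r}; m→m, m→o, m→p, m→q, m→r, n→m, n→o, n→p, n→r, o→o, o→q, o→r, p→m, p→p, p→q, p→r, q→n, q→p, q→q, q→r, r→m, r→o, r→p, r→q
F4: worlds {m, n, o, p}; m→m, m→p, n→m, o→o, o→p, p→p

Frame correspondent (Sahlqvist): ∀x ∀y (Rxy → Ryy) — i.e. shift-reflexivity.
F1: fails — Rw1w0 but not Rw0w0.
F2: fails — R34 but not R44.
F3: fails — Rpr but not Rrr.
F4: condition met.

F4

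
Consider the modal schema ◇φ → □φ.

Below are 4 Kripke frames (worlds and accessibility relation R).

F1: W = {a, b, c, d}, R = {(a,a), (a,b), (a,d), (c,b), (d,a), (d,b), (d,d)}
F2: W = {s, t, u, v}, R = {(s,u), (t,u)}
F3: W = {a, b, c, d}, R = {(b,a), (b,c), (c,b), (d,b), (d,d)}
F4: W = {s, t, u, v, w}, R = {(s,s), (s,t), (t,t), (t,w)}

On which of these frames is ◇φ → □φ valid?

F2

This is the axiom for partial functionality; its first-order frame correspondent is ∀x ∀y ∀z (Rxy ∧ Rxz → y = z).
F1: fails — a sees both a and b.
F2: holds.
F3: fails — b sees both a and c.
F4: fails — s sees both s and t.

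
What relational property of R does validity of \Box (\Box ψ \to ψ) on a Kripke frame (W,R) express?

shift-reflexivity: \forall x \forall y (Rxy \to Ryy)

This schema is the T□ axiom.
It corresponds to shift-reflexivity: \forall x \forall y (Rxy \to Ryy).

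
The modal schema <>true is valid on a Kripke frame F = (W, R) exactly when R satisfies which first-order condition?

seriality: forall x exists y Rxy

◇⊤ holds at w iff w has a successor, so frame-validity of ◇⊤ is exactly seriality. Equivalently via □A → ◇A:
Suppose □A→◇A is valid. At any x set V(A)=W. Then □A at x, so ◇A at x, so x has a successor.
Conversely, on a frame with seriality the schema holds at every world under every valuation.
So the correspondent is seriality.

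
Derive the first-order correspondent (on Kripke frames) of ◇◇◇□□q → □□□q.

This is a Sahlqvist (Geach-type) schema ◇^3□^2q → □^3◇^0q.
Minimal-valuation argument: fix x; take any y with xR^3y and any z with xR^3z. Set V(q) to the set of worlds R-reachable from y in exactly 2 steps. Then □^2q holds at y, so the antecedent holds at x; validity forces ◇^0q at z, giving a w with zR^0w and yR^2w.
First-order correspondent: ∀x ∀y ∀z ((xR³y ∧ xR³z) → ∃w (yR²w ∧ z = w)).

∀x ∀y ∀z ((xR³y ∧ xR³z) → ∃w (yR²w ∧ z = w))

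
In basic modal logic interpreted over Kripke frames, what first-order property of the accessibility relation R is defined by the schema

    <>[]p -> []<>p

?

Convergence

This schema is the .2 axiom.
Its frame correspondent is convergence — forall x forall y forall z (Rxy & Rxz -> exists w (Ryw & Rzw)).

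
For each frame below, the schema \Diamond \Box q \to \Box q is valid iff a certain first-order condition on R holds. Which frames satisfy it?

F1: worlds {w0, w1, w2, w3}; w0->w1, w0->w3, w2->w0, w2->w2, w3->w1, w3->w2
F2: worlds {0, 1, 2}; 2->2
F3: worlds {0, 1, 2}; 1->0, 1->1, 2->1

F2

The schema corresponds to the Euclidean property: \forall x \forall y \forall z (Rxy \wedge Rxz \to Ryz).
F1: fails — Rw0w1 and Rw0w1 but not Rw1w1.
F2: holds.
F3: fails — R10 and R10 but not R00.
Valid on: F2.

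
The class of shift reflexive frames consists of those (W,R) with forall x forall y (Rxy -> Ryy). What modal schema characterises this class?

□(□ψ → ψ)

The condition is shift-reflexivity. The T□ schema □(□ψ → ψ) defines it.
Suppose □(□ψ→ψ) is valid. Take Rxy and set V(ψ)={w : Ryw}. Then at y, □ψ holds; since □(□ψ→ψ) at x, □ψ→ψ at y, so ψ at y, i.e. Ryy.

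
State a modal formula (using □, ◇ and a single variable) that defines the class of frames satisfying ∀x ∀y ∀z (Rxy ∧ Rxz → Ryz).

◇p → □◇p

This is the Euclidean property; the standard corresponding axiom is 5: ◇p → □◇p.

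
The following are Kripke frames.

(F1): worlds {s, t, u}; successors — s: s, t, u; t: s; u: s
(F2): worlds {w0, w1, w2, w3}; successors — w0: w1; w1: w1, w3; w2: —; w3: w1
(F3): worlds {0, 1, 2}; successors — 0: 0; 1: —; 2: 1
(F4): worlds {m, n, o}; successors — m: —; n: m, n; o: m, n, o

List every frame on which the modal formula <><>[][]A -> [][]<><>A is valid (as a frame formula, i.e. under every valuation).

The schema corresponds to a generalized confluence (Geach) condition: forall x forall y forall z ((x R^2 y & x R^2 z) -> exists w (y R^2 w & z R^2 w)).
(F1): condition met.
(F2): condition met.
(F3): condition met.
(F4): fails — nR²m, nR²m but no w with mR²w and mR²w.

(F1), (F2), (F3)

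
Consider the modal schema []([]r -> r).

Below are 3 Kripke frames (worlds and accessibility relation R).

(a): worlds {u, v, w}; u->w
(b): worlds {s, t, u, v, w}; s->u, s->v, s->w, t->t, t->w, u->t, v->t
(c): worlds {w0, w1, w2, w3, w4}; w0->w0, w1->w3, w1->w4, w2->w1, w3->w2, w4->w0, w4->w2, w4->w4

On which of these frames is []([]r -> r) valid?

The schema corresponds to shift-reflexivity: forall x forall y (Rxy -> Ryy).
(a): fails — Ruw but not Rww.
(b): fails — Rtw but not Rww.
(c): fails — Rw3w2 but not Rw2w2.

none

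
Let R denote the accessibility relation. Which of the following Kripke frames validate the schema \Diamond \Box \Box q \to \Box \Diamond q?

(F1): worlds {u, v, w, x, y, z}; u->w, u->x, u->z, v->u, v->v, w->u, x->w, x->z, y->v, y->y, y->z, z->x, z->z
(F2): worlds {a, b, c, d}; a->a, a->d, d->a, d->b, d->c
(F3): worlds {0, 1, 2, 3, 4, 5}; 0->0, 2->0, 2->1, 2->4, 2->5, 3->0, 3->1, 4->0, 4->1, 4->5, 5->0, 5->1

none

Frame correspondent (Sahlqvist): \forall x \forall y \forall z ((xRy \wedge xRz) \to \exists w (y R^2 w \wedge zRw)) — i.e. a generalized confluence (Geach) condition.
(F1): fails — uRw, uRw but no t with wR²t and wRt.
(F2): fails — dRa, dRb but no w with aR²w and bRw.
(F3): fails — 2R0, 2R1 but no w with 0R²w and 1Rw.
Valid on no frame.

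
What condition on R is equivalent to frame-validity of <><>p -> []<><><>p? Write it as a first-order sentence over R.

This is a Sahlqvist (Geach-type) schema ◇^2□^0p → □^1◇^3p.
First-order correspondent: forall x forall y forall z ((x R^2 y & xRz) -> exists w (y = w & z R^3 w)).

forall x forall y forall z ((x R^2 y & xRz) -> exists w (y = w & z R^3 w))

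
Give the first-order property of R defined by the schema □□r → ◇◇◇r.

This is a Sahlqvist (Geach-type) schema ◇^0□^2r → □^0◇^3r.
Minimal-valuation argument: fix x; take any y with xR^0y and any z with xR^0z. Set V(r) to the set of worlds R-reachable from y in exactly 2 steps. Then □^2r holds at y, so the antecedent holds at x; validity forces ◇^3r at z, giving a w with zR^3w and yR^2w.
First-order correspondent: ∀x ∃w (xR²w ∧ xR³w).

∀x ∃w (xR²w ∧ xR³w)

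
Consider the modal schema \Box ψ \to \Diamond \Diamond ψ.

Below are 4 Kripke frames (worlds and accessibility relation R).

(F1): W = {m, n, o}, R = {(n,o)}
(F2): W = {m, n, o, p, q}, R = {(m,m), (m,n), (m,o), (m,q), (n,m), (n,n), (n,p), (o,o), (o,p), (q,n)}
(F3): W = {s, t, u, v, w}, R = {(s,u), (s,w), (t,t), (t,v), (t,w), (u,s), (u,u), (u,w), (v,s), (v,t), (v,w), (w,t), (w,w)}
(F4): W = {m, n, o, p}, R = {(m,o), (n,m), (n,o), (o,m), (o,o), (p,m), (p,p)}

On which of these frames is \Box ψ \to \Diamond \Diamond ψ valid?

The schema corresponds to a generalized confluence (Geach) condition: \forall x \exists w (xRw \wedge x R^2 w).
(F1): fails — at m but no w with mRw and mR²w.
(F2): fails — at p but no w with pRw and pR²w.
(F3): satisfies the condition.
(F4): satisfies the condition.
Valid on: (F3), (F4).

(F3), (F4)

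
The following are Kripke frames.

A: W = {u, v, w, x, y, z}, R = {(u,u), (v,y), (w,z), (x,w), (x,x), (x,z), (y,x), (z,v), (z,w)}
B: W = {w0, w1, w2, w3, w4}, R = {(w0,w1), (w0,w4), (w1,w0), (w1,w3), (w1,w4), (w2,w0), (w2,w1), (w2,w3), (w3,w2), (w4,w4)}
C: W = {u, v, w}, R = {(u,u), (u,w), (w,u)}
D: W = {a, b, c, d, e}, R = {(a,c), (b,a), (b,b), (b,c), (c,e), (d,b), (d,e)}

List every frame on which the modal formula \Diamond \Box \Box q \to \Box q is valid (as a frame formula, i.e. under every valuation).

C

The schema corresponds to a generalized confluence (Geach) condition: \forall x \forall y \forall z ((xRy \wedge xRz) \to \exists w (y R^2 w \wedge z = w)).
A: fails — vRy, vRy but no t with yR²t and y=t.
B: fails — w0Rw4, w0Rw1 but no w with w4R²w and w1=w.
C: holds.
D: fails — aRc, aRc but no w with cR²w and c=w.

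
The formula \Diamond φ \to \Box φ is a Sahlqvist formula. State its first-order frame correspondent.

Suppose ◇φ→□φ is valid. Take Rxy, Rxz and set V(φ)={y}. Then ◇φ at x, so □φ at x, so φ at z, i.e. z=y.

partial functionality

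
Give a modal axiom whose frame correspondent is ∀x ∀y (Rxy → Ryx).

The condition is symmetry. The B schema ψ → □◇ψ defines it.
Suppose ψ→□◇ψ is valid. Take Rxy and set V(ψ)={x}. Then ψ at x, so □◇ψ at x, so ◇ψ at y, so some z with Ryz has ψ; z=x, i.e. Ryx.

ψ → □◇ψ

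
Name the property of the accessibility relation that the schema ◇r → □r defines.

partial functionality: ∀x ∀y ∀z (Rxy ∧ Rxz → y = z)

This is the CD axiom.
Its frame correspondent is partial functionality — ∀x ∀y ∀z (Rxy ∧ Rxz → y = z).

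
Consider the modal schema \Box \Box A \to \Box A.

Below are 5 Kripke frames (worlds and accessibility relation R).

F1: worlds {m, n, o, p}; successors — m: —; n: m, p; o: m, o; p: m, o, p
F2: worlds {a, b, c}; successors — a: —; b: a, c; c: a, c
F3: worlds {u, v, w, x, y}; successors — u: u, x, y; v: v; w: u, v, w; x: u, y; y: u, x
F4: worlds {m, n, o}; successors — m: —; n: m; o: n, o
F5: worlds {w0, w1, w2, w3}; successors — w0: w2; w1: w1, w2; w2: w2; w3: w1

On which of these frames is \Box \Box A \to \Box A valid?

F1, F2, F3, F5

This is the axiom for density; its first-order frame correspondent is \forall x \forall y (Rxy \to \exists z (Rxz \wedge Rzy)).
F1: holds.
F2: holds.
F3: holds.
F4: fails — Rnm but no z with Rnz and Rzm.
F5: holds.
Valid on: F1, F2, F3, F5.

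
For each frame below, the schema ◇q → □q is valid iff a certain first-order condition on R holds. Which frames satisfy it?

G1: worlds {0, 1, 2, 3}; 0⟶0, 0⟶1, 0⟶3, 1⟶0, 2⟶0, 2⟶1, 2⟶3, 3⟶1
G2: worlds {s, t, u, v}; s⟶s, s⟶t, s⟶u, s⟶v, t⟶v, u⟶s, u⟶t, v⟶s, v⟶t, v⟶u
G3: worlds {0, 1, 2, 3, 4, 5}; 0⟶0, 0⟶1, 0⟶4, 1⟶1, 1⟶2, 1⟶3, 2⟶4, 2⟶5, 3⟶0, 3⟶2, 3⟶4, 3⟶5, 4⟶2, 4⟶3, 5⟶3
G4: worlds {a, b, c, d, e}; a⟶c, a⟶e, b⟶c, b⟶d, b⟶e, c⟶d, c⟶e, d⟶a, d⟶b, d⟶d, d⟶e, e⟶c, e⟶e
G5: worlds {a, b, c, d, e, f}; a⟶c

This is the axiom for partial functionality; its first-order frame correspondent is ∀x ∀y ∀z (Rxy ∧ Rxz → y = z).
G1: fails — 0 sees both 0 and 1.
G2: fails — s sees both s and t.
G3: fails — 0 sees both 0 and 1.
G4: fails — a sees both c and e.
G5: satisfies the condition.
Valid on: G5.

G5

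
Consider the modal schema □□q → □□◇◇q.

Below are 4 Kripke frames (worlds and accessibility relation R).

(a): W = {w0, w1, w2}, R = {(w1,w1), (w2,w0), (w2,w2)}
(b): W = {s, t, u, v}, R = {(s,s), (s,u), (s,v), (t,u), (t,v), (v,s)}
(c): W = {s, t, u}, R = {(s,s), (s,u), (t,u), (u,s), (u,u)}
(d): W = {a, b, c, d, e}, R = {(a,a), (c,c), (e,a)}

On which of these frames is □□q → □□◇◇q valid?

Frame correspondent (Sahlqvist): ∀x ∀z (xR²z → ∃w (xR²w ∧ zR²w)) — i.e. a generalized confluence (Geach) condition.
(a): fails — w2R²w0 but no w with w2R²w and w0R²w.
(b): fails — sR²u but no w with sR²w and uR²w.
(c): holds.
(d): holds.

(c), (d)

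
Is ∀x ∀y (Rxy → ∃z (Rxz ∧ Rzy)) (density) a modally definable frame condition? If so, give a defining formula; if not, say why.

This is a Sahlqvist condition; the C4 axiom □□r → □r defines it.

Definable; □□r → □r defines it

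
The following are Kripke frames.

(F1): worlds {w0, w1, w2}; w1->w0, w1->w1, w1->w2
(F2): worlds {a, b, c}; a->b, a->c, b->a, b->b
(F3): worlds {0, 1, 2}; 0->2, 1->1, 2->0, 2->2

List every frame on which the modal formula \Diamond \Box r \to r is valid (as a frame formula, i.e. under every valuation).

(F3)

Frame correspondent (Sahlqvist): \forall x \forall y (Rxy \to Ryx) — i.e. symmetry.
(F1): fails — Rw1w2 but not Rw2w1.
(F2): fails — Rac but not Rca.
(F3): satisfies the condition.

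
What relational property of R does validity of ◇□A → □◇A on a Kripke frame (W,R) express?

convergence

Suppose ◇□A→□◇A is valid. Take Rxy, Rxz and set V(A)={w : Ryw}. Then □A at y so ◇□A at x, so □◇A at x, so ◇A at z, giving w with Rzw and Ryw.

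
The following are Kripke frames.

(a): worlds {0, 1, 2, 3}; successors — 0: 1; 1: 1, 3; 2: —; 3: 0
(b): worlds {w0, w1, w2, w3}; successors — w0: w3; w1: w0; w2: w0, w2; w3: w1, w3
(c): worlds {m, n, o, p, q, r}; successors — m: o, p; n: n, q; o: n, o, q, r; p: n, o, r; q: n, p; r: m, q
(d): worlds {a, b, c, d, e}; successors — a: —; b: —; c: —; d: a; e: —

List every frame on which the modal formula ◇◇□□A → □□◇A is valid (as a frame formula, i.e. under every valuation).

This is the axiom for a generalized confluence (Geach) condition; its first-order frame correspondent is ∀x ∀y ∀z ((xR²y ∧ xR²z) → ∃w (yR²w ∧ zRw)).
(a): fails — 0R²3, 0R²3 but no w with 3R²w and 3Rw.
(b): fails — w0R²w1, w0R²w1 but no w with w1R²w and w1Rw.
(c): fails — mR²r, mR²r but no w with rR²w and rRw.
(d): condition met.

(d)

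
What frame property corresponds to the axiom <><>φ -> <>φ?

Replacing φ by ¬φ and contraposing gives the equivalent schema □φ → □□φ.
Suppose □φ→□□φ is valid. Take Rxy, Ryz and set V(φ)={w : Rxw}. Then □φ at x, so □□φ at x, so □φ at y, so φ at z, i.e. Rxz.
The converse is a direct semantic check.
Frame condition: forall x forall y forall z (Rxy & Ryz -> Rxz).

transitivity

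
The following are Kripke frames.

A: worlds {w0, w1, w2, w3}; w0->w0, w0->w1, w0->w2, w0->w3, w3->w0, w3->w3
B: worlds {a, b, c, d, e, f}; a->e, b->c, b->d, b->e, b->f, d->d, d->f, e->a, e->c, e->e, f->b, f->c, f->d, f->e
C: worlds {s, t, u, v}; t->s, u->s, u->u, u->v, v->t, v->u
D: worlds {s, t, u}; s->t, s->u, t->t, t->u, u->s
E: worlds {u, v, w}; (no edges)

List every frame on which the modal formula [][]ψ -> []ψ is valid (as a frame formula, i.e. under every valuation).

A, E

This is the axiom for density; its first-order frame correspondent is forall x forall y (Rxy -> exists z (Rxz & Rzy)).
A: condition met.
B: fails — Rfb but no z with Rfz and Rzb.
C: fails — Rvt but no z with Rvz and Rzt.
D: fails — Rus but no z with Ruz and Rzs.
E: condition met.
Valid on: A, E.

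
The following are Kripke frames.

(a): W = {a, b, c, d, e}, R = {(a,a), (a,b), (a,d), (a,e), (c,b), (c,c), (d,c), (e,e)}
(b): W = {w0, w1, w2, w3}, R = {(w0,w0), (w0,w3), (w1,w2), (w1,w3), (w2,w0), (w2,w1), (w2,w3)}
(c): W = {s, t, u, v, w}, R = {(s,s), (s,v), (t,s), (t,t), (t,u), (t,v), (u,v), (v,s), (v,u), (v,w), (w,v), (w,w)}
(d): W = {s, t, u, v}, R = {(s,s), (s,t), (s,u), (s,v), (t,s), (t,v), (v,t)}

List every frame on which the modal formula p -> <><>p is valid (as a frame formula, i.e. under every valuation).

(c)

This is the axiom for a generalized confluence (Geach) condition; its first-order frame correspondent is forall x exists w (x = w & x R^2 w).
(a): fails — at b but no w with b=w and bR²w.
(b): fails — at w3 but no w with w3=w and w3R²w.
(c): holds.
(d): fails — at u but no w with u=w and uR²w.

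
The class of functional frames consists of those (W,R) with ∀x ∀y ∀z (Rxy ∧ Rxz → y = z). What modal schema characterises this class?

The condition is partial functionality. The CD schema ◇r → □r defines it.
Suppose ◇r→□r is valid. Take Rxy, Rxz and set V(r)={y}. Then ◇r at x, so □r at x, so r at z, i.e. z=y.

◇r → □r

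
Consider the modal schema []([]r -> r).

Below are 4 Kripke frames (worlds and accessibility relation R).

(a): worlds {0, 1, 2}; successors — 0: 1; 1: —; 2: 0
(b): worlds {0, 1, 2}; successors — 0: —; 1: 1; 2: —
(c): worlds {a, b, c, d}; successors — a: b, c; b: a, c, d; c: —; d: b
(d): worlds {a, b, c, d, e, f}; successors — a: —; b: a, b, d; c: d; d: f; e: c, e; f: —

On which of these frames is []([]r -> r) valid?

This is the axiom for shift-reflexivity; its first-order frame correspondent is forall x forall y (Rxy -> Ryy).
(a): fails — R01 but not R11.
(b): condition met.
(c): fails — Rbc but not Rcc.
(d): fails — Rcd but not Rdd.
Valid on: (b).

(b)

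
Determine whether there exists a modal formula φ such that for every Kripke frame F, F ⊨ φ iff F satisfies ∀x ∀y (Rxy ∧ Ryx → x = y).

If a class were modally definable it would be closed under surjective bounded morphisms (Goldblatt–Thomason).
The 6-cycle (worlds a,b,c,d,e,f with a→b→c→d→e→f→a) is antisymmetric. Sending even-indexed worlds to a and odd-indexed worlds to b is a surjective bounded morphism onto the two-world frame with a↔b, which is not antisymmetric.
Hence antisymmetry is not modally definable.

No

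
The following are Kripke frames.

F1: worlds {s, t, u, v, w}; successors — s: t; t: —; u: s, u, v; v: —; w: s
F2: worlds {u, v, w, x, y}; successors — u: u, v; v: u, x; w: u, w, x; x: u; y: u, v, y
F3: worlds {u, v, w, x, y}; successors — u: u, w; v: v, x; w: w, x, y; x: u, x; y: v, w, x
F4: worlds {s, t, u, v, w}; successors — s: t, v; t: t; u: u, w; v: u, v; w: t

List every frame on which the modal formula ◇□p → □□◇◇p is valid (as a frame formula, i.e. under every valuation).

F2, F3

Frame correspondent (Sahlqvist): ∀x ∀y ∀z ((xRy ∧ xR²z) → ∃w (yRw ∧ zR²w)) — i.e. a generalized confluence (Geach) condition.
F1: fails — uRs, uR²s but no w* with sRw* and sR²w*.
F2: satisfies the condition.
F3: satisfies the condition.
F4: fails — sRt, sR²v but no w* with tRw* and vR²w*.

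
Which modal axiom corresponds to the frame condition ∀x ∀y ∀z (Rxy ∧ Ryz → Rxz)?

The condition is transitivity. The 4 schema □q → □□q defines it.
Suppose □q→□□q is valid. Take Rxy, Ryz and set V(q)={w : Rxw}. Then □q at x, so □□q at x, so □q at y, so q at z, i.e. Rxz.

□q → □□q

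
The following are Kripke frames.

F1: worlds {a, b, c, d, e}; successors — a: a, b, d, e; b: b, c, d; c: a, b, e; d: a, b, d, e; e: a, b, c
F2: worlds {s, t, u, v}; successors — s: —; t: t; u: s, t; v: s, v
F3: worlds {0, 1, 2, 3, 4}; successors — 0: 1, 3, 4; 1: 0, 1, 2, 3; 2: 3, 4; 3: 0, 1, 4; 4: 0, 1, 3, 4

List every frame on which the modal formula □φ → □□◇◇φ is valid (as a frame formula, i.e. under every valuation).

F1, F3

The schema corresponds to a generalized confluence (Geach) condition: ∀x ∀z (xR²z → ∃w (xRw ∧ zR²w)).
F1: ✓.
F2: fails — vR²s but no w with vRw and sR²w.
F3: ✓.
Valid on: F1, F3.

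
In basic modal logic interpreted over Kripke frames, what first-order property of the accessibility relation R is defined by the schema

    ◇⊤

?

This schema is equivalent to the D axiom □ψ → ◇ψ.
It corresponds to seriality: ∀x ∃y Rxy.

seriality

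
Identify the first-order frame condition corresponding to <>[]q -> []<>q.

Convergence

This is the .2 axiom.
Its frame correspondent is convergence — forall x forall y forall z (Rxy & Rxz -> exists w (Ryw & Rzw)).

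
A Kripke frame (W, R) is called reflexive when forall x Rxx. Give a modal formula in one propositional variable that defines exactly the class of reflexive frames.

□r → r

A defining formula is □r → r (the T axiom).
Suppose □r→r is valid. At any x set V(r)={w : Rxw}. Then □r holds at x, so r holds at x, i.e. Rxx.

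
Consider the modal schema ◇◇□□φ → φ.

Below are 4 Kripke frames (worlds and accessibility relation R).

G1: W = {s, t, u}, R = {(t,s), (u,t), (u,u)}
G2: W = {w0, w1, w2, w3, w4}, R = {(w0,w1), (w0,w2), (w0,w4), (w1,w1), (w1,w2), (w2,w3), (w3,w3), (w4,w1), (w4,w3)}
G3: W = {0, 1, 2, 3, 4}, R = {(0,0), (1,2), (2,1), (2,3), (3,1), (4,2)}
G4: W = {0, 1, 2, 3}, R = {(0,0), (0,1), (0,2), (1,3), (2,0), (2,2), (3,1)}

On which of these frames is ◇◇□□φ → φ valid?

none

The schema corresponds to a generalized confluence (Geach) condition: ∀x ∀y (xR²y → ∃w (yR²w ∧ x = w)).
G1: fails — uR²s but no w with sR²w and u=w.
G2: fails — w0R²w1 but no w with w1R²w and w0=w.
G3: fails — 1R²3 but no w with 3R²w and 1=w.
G4: fails — 0R²1 but no w with 1R²w and 0=w.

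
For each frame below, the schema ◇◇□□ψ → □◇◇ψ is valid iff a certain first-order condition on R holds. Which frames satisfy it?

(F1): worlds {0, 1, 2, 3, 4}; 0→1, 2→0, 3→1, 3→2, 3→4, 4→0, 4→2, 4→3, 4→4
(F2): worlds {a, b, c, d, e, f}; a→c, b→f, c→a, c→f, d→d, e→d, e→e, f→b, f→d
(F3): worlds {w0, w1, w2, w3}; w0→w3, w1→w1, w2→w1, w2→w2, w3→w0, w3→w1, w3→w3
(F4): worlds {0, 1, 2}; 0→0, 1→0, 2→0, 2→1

(F3), (F4)

The schema corresponds to a generalized confluence (Geach) condition: ∀x ∀y ∀z ((xR²y ∧ xRz) → ∃w (yR²w ∧ zR²w)).
(F1): fails — 2R²1, 2R0 but no w with 1R²w and 0R²w.
(F2): fails — aR²a, aRc but no w with aR²w and cR²w.
(F3): condition met.
(F4): condition met.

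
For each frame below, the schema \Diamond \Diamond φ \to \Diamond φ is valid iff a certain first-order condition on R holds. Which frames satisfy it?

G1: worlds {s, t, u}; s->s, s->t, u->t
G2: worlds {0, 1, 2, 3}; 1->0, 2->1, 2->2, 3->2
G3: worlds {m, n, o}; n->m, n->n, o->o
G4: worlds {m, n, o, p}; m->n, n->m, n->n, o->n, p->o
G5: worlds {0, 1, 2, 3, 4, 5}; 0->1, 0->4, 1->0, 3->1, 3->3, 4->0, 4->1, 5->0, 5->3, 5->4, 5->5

Frame correspondent (Sahlqvist): \forall x \forall y \forall z (Rxy \wedge Ryz \to Rxz) — i.e. transitivity.
G1: satisfies the condition.
G2: fails — R21 and R10 but not R20.
G3: satisfies the condition.
G4: fails — Ron and Rnm but not Rom.
G5: fails — R10 and R01 but not R11.
Valid on: G1, G3.

G1, G3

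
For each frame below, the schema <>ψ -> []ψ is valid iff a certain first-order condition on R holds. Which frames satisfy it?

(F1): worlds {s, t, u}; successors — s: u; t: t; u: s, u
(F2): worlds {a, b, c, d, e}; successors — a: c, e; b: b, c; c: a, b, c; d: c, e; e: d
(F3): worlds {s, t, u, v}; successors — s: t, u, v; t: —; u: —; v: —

Frame correspondent (Sahlqvist): forall x forall y forall z (Rxy & Rxz -> y = z) — i.e. partial functionality.
(F1): fails — u sees both s and u.
(F2): fails — a sees both c and e.
(F3): fails — s sees both t and u.
Valid on no frame.

none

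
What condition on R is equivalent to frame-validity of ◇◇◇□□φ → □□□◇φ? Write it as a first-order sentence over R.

∀x ∀y ∀z ((xR³y ∧ xR³z) → ∃w (yR²w ∧ zRw))

This is a Sahlqvist (Geach-type) schema ◇^3□^2φ → □^3◇^1φ.
Minimal-valuation argument: fix x; take any y with xR^3y and any z with xR^3z. Set V(φ) to the set of worlds R-reachable from y in exactly 2 steps. Then □^2φ holds at y, so the antecedent holds at x; validity forces ◇^1φ at z, giving a w with zR^1w and yR^2w.
First-order correspondent: ∀x ∀y ∀z ((xR³y ∧ xR³z) → ∃w (yR²w ∧ zRw)).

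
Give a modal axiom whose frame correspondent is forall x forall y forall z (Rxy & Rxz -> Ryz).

The condition is the Euclidean property. The 5 schema ◇r → □◇r defines it.
Suppose ◇r→□◇r is valid. Take Rxy, Rxz and set V(r)={y}. Then ◇r at x, so □◇r at x, so ◇r at z, so some w with Rzw has r; w=y, i.e. Rzy. By symmetry of the argument, Ryz.

◇r → □◇r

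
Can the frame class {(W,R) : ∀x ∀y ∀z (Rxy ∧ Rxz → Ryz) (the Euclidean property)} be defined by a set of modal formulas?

Yes: it is the Euclidean property, defined by the 5 schema ◇p → □◇p.
Suppose ◇p→□◇p is valid. Take Rxy, Rxz and set V(p)={y}. Then ◇p at x, so □◇p at x, so ◇p at z, so some w with Rzw has p; w=y, i.e. Rzy. By symmetry of the argument, Ryz.

Yes — defined by ◇p → □◇p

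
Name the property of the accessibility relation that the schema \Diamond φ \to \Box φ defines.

This is the CD axiom.
It corresponds to partial functionality: \forall x \forall y \forall z (Rxy \wedge Rxz \to y = z).

partial functionality: \forall x \forall y \forall z (Rxy \wedge Rxz \to y = z)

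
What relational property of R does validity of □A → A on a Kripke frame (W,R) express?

This is the T axiom.
Its frame correspondent is reflexivity — ∀x Rxx.

reflexivity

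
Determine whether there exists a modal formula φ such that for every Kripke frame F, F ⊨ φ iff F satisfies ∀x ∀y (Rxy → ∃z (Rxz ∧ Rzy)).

Definable; □□q → □q defines it

This is a Sahlqvist condition; the C4 axiom □□q → □q defines it.
Suppose □□q→□q is valid. Take Rxy and set V(q)={w : xR²w}. Then □□q at x, so □q at x, so q at y, i.e. ∃z(Rxz∧Rzy).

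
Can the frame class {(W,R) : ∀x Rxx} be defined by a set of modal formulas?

Yes, by □q → q

Yes: it is reflexivity, defined by the T schema □q → q.
Suppose □q→q is valid. At any x set V(q)={w : Rxw}. Then □q holds at x, so q holds at x, i.e. Rxx.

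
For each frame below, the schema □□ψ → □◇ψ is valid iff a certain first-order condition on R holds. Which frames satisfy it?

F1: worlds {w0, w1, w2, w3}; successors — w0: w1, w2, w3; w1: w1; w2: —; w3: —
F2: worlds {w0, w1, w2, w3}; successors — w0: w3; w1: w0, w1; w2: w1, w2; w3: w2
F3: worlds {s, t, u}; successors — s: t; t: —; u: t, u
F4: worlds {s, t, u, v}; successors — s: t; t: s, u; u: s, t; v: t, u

F2, F4

The schema corresponds to a generalized confluence (Geach) condition: ∀x ∀z (xRz → ∃w (xR²w ∧ zRw)).
F1: fails — w0Rw2 but no w with w0R²w and w2Rw.
F2: satisfies the condition.
F3: fails — sRt but no w with sR²w and tRw.
F4: satisfies the condition.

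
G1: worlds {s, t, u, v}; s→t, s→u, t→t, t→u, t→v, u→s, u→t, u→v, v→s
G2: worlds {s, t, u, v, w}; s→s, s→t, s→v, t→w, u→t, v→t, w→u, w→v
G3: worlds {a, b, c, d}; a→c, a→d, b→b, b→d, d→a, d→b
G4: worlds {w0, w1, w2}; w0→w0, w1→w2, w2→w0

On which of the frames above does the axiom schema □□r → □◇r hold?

Frame correspondent (Sahlqvist): ∀x ∀z (xRz → ∃w (xR²w ∧ zRw)) — i.e. a generalized confluence (Geach) condition.
G1: holds.
G2: holds.
G3: fails — aRc but no w with aR²w and cRw.
G4: holds.
Valid on: G1, G2, G4.

G1, G2, G4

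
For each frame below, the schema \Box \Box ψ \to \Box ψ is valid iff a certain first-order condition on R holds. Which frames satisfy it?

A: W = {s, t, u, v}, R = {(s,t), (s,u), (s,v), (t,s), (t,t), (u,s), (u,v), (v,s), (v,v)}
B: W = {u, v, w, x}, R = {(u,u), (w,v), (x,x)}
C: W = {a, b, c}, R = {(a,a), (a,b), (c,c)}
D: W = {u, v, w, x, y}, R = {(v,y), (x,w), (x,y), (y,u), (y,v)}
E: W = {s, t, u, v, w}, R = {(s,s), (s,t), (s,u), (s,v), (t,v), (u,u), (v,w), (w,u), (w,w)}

C

The schema corresponds to density: \forall x \forall y (Rxy \to \exists z (Rxz \wedge Rzy)).
A: fails — Rsu but no z with Rsz and Rzu.
B: fails — Rwv but no z with Rwz and Rzv.
C: condition met.
D: fails — Rxw but no z with Rxz and Rzw.
E: fails — Rtv but no z with Rtz and Rzv.
Valid on: C.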